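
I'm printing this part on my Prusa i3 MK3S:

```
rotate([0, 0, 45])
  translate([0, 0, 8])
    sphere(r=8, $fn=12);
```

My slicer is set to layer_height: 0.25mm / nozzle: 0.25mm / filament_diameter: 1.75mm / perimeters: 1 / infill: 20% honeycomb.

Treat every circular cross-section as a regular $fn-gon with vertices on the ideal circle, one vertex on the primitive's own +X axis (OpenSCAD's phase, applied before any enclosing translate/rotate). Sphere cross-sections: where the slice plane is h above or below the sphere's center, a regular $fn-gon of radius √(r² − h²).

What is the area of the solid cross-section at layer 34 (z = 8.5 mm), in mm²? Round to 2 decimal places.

191.25 mm²

At z = 8.5 mm: the sphere: section is a regular 12-gon, circumradius = √(r²−h²) = √(8²−0.5²) = 7.984 (area = (12/2)·7.984²·sin(360°/12) = 191.25 mm²); (whole slice rotated 45° about Z — lengths, areas and connectivity unchanged). Overall, the cross-section is a single solid region. Net area = 191.25 mm².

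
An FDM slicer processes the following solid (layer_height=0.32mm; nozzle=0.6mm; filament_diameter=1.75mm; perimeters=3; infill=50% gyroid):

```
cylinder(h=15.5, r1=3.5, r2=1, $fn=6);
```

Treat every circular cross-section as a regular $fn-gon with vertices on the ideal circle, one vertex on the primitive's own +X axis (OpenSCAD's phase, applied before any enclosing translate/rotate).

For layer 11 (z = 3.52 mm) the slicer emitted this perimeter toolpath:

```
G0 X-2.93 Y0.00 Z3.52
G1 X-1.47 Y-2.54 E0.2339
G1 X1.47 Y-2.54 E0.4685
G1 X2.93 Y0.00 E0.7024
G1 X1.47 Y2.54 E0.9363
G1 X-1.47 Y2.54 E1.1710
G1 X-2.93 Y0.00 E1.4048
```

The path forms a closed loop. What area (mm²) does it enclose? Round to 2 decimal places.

Apply the shoelace formula to the sequence of (X, Y) vertices; enclosed area = 22.35 mm².

22.35 mm²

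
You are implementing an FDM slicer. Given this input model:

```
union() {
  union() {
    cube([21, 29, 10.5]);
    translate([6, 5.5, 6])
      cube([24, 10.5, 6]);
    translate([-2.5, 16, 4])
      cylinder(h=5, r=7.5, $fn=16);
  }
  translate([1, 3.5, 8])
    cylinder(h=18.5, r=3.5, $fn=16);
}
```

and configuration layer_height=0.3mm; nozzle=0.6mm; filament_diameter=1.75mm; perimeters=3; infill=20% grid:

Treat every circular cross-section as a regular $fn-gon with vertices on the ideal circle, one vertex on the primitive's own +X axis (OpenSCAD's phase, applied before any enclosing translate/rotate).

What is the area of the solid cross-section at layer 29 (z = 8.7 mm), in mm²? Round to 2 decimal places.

837.81 mm²

At z = 8.7 mm: the cube is present — its section is the full 21×29 rectangle (area 609.00 mm²); the cube at (6, 5.5) is present — its section is the full 24×10.5 rectangle (area 252.00 mm²); the r=7.5 cylinder at (-2.5, 16) contributes a regular 16-gon of circumradius 7.5 (area = (16/2)·7.500²·sin(360°/16) = 172.21 mm²); Merging all regions: the regions partially overlap — summed areas 1033.21 mm² minus the doubly-counted overlap 207.35 mm² gives 825.86 mm² — area = 825.86 mm²; the r=3.5 cylinder at (1, 3.5) contributes a regular 16-gon of circumradius 3.5 (area = (16/2)·3.500²·sin(360°/16) = 37.50 mm²); Combining (union): the regions partially overlap — summed areas 863.36 mm² minus the doubly-counted overlap 25.55 mm² gives 837.81 mm² — area = 837.81 mm². Overall, the cross-section is a single solid region. Net area = 837.81 mm².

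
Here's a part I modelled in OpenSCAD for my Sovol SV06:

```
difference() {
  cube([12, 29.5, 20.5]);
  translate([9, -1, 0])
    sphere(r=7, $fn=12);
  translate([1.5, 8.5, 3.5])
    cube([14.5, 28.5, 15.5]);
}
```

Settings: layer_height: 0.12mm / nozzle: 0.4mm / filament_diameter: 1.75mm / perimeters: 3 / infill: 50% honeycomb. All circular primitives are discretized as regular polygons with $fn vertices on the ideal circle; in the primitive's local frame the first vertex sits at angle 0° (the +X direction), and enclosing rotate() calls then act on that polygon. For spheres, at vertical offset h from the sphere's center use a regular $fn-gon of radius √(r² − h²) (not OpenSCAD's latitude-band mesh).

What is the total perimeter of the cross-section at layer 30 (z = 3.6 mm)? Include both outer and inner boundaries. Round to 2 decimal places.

81.46 mm

At z = 3.6 mm: the cube is present — its section is the full 12×29.5 rectangle (perimeter 83.00 mm); the r=7 sphere at (9, -1) slices to a regular 12-gon of circumradius 6.003 (√(r²−h²) with h=3.6 from center) (perimeter = 2·12·6.003·sin(180°/12) = 37.29 mm); the 14.5×28.5 cube at (1.5, 8.5) contributes its full rectangle (perimeter 86.00 mm); Subtracting the remaining from the first: starting from the 12×29.5 cube, the r=7 sphere at (9, -1) partially overlaps it — only the 34.96 mm² overlap (of its 108.12 mm²) is removed, clipping the outline; the 14.5×28.5 cube at (1.5, 8.5) partially overlaps it — only the 220.50 mm² overlap (of its 413.25 mm²) is removed, clipping the outline — boundary = 81.46 mm. Overall, the cross-section is a single solid region. Total boundary length (outer) = 81.46 mm.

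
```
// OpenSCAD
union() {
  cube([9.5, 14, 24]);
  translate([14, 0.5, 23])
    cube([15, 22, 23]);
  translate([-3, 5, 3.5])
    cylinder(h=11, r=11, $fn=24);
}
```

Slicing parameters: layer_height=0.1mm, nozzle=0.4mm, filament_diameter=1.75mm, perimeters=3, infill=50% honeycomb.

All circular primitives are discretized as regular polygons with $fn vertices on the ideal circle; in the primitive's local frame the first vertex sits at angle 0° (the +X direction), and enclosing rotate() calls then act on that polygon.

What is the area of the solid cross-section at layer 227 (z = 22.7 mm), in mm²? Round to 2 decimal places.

At z = 22.7 mm: the 9.5×14 cube contributes its full rectangle (area 133.00 mm²); the cube at (14, 0.5) does not reach this height (z outside [23, 46]); the cylinder at (-3, 5) is not intersected at this z (z outside [3.5, 14.5]); Combining (union): only the 9.5×14 cube is present, so the union is just that shape — area = 133.00 mm². Overall, the cross-section is a single solid region. Net area = 133.00 mm².

133.00 mm²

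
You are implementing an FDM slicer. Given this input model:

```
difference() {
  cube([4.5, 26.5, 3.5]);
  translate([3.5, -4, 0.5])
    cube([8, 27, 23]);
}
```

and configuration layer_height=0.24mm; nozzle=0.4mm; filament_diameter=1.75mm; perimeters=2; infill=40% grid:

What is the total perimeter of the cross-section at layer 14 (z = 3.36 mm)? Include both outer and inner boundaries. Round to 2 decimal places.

62.00 mm

At z = 3.36 mm: the cube is present — its section is the full 4.5×26.5 rectangle (perimeter 62.00 mm); the 8×27 cube at (3.5, -4) contributes its full rectangle (perimeter 70.00 mm); Subtracting the remaining from the first: starting from the 4.5×26.5 cube, the 8×27 cube at (3.5, -4) partially overlaps it — only the 23.00 mm² overlap (of its 216.00 mm²) is removed, clipping the outline — boundary = 62.00 mm. Overall, the cross-section is a single solid region. Total boundary length (outer) = 62.00 mm.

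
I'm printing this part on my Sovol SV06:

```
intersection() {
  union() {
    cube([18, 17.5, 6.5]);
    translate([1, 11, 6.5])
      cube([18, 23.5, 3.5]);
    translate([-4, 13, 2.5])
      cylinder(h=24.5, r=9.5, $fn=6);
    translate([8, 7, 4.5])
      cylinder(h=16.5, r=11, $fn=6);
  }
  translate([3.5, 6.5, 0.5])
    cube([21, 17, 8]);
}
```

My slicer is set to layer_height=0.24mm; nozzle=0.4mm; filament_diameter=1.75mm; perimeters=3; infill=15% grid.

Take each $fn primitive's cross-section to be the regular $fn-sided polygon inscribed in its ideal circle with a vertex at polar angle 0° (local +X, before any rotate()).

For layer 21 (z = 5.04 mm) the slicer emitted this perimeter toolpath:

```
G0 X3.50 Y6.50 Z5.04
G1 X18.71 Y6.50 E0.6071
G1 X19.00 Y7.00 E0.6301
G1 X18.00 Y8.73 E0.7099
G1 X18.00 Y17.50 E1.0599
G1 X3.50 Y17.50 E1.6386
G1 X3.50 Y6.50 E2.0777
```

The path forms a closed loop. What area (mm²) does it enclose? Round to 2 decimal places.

160.79 mm²

Apply the shoelace formula to the sequence of (X, Y) vertices; enclosed area = 160.79 mm².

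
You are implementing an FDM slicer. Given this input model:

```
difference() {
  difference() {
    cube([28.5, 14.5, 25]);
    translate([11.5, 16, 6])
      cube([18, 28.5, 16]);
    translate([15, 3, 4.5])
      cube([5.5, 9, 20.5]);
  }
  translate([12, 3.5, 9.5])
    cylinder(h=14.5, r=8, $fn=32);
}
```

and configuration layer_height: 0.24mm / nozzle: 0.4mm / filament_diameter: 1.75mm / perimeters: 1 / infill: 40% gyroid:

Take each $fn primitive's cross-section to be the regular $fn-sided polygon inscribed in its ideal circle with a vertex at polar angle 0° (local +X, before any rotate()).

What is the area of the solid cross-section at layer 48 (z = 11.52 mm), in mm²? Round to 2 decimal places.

At z = 11.52 mm: the cube is present — its section is the full 28.5×14.5 rectangle (area 413.25 mm²); the cube at (11.5, 16) (footprint 18×28.5) is included at this height (area 513.00 mm²); the cube at (15, 3) (footprint 5.5×9) is included at this height (area 49.50 mm²); After the difference (first − rest): starting from the 28.5×14.5 cube (413.25 mm²), the 18×28.5 cube at (11.5, 16) misses the remaining region (no effect); the 5.5×9 cube at (15, 3) lies wholly inside it (removes its full 49.50 mm² and its 29.00 mm outline becomes a hole wall) — area = 363.75 mm²; the cylinder at (12, 3.5): section is a regular 32-gon, circumradius r=8 (area = (32/2)·8.000²·sin(360°/32) = 199.77 mm²); Taking the first minus the rest: starting from that combined region (363.75 mm²), the r=8 cylinder at (12, 3.5) partially overlaps it — only the 124.78 mm² overlap (of its 199.77 mm²) is removed, clipping the outline — area = 238.97 mm². Overall, the cross-section is a single solid region. Net area = 238.97 mm².

238.97 mm²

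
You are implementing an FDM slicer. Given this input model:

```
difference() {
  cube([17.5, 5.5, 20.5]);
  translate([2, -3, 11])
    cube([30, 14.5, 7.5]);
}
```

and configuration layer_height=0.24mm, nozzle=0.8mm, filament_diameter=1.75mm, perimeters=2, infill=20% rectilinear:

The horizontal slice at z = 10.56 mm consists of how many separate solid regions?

At z = 10.56 mm: the cube is present — its section is the full 17.5×5.5 rectangle; the cube at (2, -3) does not reach this height (z outside [11, 18.5]); After the difference (first − rest): none of the subtracted shapes is present at this height, so the 17.5×5.5 cube is unchanged — 1 connected region. The result has 1 disconnected region.

1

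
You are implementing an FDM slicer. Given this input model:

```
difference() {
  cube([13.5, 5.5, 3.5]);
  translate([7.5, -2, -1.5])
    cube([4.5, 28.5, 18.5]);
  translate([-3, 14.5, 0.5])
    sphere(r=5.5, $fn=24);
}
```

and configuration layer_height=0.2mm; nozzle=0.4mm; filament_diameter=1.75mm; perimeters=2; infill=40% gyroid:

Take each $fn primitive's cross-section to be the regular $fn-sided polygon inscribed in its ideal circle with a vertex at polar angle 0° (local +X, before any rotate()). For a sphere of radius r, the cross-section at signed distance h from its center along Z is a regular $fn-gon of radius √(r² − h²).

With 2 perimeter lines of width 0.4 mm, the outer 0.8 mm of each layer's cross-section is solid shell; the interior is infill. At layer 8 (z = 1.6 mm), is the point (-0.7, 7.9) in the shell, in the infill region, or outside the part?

At z = 1.6 mm: the 13.5×5.5 cube contributes its full rectangle; the cube at (7.5, -2) is present — its section is the full 4.5×28.5 rectangle; the r=5.5 sphere at (-3, 14.5) contributes a regular 24-gon of circumradius √(5.5²−1.1²) = 5.389; Taking the first minus the rest: starting from the 13.5×5.5 cube, the 4.5×28.5 cube at (7.5, -2) partially overlaps it — only the 24.75 mm² overlap (of its 128.25 mm²) is removed, clipping the outline; the r=5.5 sphere at (-3, 14.5) misses the remaining region (no effect) — 2 connected regions. Overall, the cross-section has 2 separate islands. The nearest boundary edge runs (0.00, 5.50)→(7.50, 5.50); distance from the point to it = 2.50 mm. The point is not inside any of the regions above, so it lies outside the cross-section (2.50 mm from the nearest boundary).

outside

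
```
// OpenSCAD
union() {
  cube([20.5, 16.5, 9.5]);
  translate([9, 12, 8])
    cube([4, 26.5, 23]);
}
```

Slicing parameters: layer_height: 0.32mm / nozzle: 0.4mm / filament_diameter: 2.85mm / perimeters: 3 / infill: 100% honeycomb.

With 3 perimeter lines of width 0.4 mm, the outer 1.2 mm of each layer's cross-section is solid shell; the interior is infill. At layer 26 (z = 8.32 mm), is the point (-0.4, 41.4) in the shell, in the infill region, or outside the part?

outside

At z = 8.32 mm: the cube is present — its section is the full 20.5×16.5 rectangle; the cube at (9, 12) is present — its section is the full 4×26.5 rectangle; Taking the union: the regions partially overlap (shared area 18.00 mm²), so overlapping operands fuse into one piece — 1 connected region. Overall, the cross-section is a single solid region. The nearest boundary edge runs (9.00, 16.50)→(9.00, 38.50); distance from the point to it = 9.84 mm. The point is not inside any of the regions above, so it lies outside the cross-section (9.84 mm from the nearest boundary).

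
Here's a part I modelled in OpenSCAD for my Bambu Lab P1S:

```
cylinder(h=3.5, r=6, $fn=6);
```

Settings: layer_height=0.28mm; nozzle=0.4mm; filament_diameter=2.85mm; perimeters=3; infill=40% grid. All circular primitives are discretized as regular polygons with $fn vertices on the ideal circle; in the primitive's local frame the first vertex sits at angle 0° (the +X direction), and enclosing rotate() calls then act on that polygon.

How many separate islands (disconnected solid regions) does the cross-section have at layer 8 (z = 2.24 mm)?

1

At z = 2.24 mm: the r=6 cylinder contributes a regular 6-gon of circumradius 6. Overall, the cross-section is a single solid region. Island count = 1.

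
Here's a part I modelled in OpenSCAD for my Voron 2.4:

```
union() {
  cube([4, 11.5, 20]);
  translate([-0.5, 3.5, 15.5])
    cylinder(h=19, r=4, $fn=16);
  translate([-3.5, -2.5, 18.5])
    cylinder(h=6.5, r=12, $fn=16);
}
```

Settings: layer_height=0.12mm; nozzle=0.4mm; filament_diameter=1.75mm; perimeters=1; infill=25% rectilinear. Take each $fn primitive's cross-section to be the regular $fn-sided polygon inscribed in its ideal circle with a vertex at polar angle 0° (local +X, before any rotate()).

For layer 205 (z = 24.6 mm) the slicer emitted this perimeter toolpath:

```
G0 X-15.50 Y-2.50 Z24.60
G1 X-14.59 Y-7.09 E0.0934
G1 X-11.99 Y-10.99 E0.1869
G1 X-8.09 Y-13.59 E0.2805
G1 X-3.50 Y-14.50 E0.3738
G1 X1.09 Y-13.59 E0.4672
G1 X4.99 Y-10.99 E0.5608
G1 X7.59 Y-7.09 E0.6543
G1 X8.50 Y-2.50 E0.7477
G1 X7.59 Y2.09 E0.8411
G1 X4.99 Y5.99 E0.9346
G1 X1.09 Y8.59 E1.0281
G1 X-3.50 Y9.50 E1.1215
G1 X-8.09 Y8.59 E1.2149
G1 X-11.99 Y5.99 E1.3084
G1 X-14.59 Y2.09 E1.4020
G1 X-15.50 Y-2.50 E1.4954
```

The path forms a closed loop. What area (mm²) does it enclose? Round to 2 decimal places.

441.06 mm²

Apply the shoelace formula to the sequence of (X, Y) vertices; enclosed area = 441.06 mm².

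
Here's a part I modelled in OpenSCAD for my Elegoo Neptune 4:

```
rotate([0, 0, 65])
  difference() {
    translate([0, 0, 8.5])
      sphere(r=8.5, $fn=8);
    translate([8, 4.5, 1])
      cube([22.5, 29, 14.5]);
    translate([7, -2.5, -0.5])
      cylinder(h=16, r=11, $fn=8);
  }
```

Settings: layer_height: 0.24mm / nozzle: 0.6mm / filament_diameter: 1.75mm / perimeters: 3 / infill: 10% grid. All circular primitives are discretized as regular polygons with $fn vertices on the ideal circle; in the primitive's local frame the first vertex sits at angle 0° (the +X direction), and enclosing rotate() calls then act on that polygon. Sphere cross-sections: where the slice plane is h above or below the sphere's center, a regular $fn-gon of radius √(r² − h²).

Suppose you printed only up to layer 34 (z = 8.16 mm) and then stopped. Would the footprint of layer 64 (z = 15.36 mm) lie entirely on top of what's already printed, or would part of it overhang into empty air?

Compare the two slices. At z = 8.16: the r=8.5 sphere contributes a regular 8-gon of circumradius √(8.5²−0.34²) = 8.493 (area = (8/2)·8.493²·sin(360°/8) = 204.03 mm²); the cube at (8, 4.5) is present — its section is the full 22.5×29 rectangle (area 652.50 mm²); the cylinder at (7, -2.5): section is a regular 8-gon, circumradius r=11 (area = (8/2)·11.000²·sin(360°/8) = 342.24 mm²); Subtracting the remaining from the first: starting from the r=8.5 sphere (204.03 mm²), the 22.5×29 cube at (8, 4.5) misses the remaining region (no effect); the r=11 cylinder at (7, -2.5) partially overlaps it — only the 131.63 mm² overlap (of its 342.24 mm²) is removed, clipping the outline — area = 72.40 mm²; (rotated 65° about Z; rotation is an isometry so areas/perimeters/island counts are preserved). At z = 15.36: the sphere: section is a regular 8-gon, circumradius = √(r²−h²) = √(8.5²−6.86²) = 5.019 (area = (8/2)·5.019²·sin(360°/8) = 71.25 mm²); the 22.5×29 cube at (8, 4.5) contributes its full rectangle (area 652.50 mm²); the r=11 cylinder at (7, -2.5) contributes a regular 8-gon of circumradius 11 (area = (8/2)·11.000²·sin(360°/8) = 342.24 mm²); After the difference (first − rest): starting from the r=8.5 sphere (71.25 mm²), the 22.5×29 cube at (8, 4.5) misses the remaining region (no effect); the r=11 cylinder at (7, -2.5) partially overlaps it — only the 60.35 mm² overlap (of its 342.24 mm²) is removed, clipping the outline — area = 10.89 mm²; (whole slice rotated 65° about Z — lengths, areas and connectivity unchanged). Checking containment: the cross-section at z = 15.36 is a subset of the cross-section at z = 8.16.

entirely on top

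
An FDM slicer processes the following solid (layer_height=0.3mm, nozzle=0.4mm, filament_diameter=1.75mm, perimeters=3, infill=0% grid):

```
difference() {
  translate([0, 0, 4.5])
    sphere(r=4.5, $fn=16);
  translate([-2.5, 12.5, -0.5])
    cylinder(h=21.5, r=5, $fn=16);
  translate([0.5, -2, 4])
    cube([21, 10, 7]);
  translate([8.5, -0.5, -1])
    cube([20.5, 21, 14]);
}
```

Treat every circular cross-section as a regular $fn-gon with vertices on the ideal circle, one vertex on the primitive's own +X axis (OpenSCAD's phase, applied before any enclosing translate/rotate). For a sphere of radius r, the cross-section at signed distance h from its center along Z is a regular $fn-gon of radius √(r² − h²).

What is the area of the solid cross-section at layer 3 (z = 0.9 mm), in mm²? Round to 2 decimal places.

At z = 0.9 mm: the sphere: section is a regular 16-gon, circumradius = √(r²−h²) = √(4.5²−3.6²) = 2.700 (area = (16/2)·2.700²·sin(360°/16) = 22.32 mm²); the r=5 cylinder at (-2.5, 12.5) gives a regular 16-gon of circumradius 5 (constant along its height) (area = (16/2)·5.000²·sin(360°/16) = 76.54 mm²); the cube at (0.5, -2) is not intersected at this z (z outside [4, 11]); the cube at (8.5, -0.5) is present — its section is the full 20.5×21 rectangle (area 430.50 mm²); Taking the first minus the rest: starting from the r=4.5 sphere (22.32 mm²), the r=5 cylinder at (-2.5, 12.5) misses the remaining region (no effect); the 20.5×21 cube at (8.5, -0.5) misses the remaining region (no effect) — area = 22.32 mm². Overall, the cross-section is a single solid region. Net area = 22.32 mm².

22.32 mm²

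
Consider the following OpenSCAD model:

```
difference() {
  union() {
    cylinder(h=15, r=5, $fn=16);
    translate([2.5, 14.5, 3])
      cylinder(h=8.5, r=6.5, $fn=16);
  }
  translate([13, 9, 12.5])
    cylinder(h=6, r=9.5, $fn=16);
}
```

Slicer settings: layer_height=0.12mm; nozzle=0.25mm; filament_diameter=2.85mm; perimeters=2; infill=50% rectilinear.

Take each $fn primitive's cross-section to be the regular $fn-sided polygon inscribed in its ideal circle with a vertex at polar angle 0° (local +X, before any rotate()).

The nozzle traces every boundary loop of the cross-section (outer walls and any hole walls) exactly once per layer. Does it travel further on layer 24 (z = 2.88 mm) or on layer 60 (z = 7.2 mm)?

Layer 24 (z = 2.88): the r=5 cylinder gives a regular 16-gon of circumradius 5 (constant along its height) (perimeter = 2·16·5.000·sin(180°/16) = 31.21 mm); the cylinder at (2.5, 14.5) is not intersected at this z (z outside [3, 11.5]); Taking the union: only the r=5 cylinder is present, so the union is just that shape — boundary = 31.21 mm; the cylinder at (13, 9) is absent (z outside [12.5, 18.5]); After the difference (first − rest): none of the subtracted shapes is present at this height, so that combined region is unchanged — boundary = 31.21 mm. So its perimeter = 31.21 mm. Layer 60 (z = 7.2): the r=5 cylinder contributes a regular 16-gon of circumradius 5 (perimeter = 2·16·5.000·sin(180°/16) = 31.21 mm); the r=6.5 cylinder at (2.5, 14.5) contributes a regular 16-gon of circumradius 6.5 (perimeter = 2·16·6.500·sin(180°/16) = 40.58 mm); Combining (union): the 2 present regions are separate (no shared area or edge), so areas and boundary lengths simply add and each stays a separate island — boundary = 71.79 mm; the cylinder at (13, 9) is absent (z outside [12.5, 18.5]); After the difference (first − rest): none of the subtracted shapes is present at this height, so the result so far is unchanged — boundary = 71.79 mm. So its perimeter = 71.79 mm. Layer 60 is larger (71.79 vs 31.21 mm).

layer 60 (z = 7.2 mm)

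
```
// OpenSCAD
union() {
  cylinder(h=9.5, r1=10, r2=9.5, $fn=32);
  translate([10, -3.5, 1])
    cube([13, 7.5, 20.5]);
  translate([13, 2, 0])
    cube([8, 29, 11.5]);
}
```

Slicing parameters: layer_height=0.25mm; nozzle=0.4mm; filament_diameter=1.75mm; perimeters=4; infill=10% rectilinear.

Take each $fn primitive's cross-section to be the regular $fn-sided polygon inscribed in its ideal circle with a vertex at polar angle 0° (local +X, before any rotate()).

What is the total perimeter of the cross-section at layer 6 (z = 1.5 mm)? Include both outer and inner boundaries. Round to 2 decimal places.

157.24 mm

At z = 1.5 mm: the cone contributes a regular 32-gon of circumradius 9.921 (interpolated between r1=10 and r2=9.5 at t=0.158) (perimeter = 2·32·9.921·sin(180°/32) = 62.24 mm); the cube at (10, -3.5) (footprint 13×7.5) is included at this height (perimeter 41.00 mm); the 8×29 cube at (13, 2) contributes its full rectangle (perimeter 74.00 mm); Merging all regions: the regions partially overlap (shared area 16.00 mm²), so the edge portions inside another operand are dropped and the merged outline is re-measured after clipping — boundary = 157.24 mm. Overall, the cross-section has 2 separate islands. Total boundary length (outer) = 157.24 mm.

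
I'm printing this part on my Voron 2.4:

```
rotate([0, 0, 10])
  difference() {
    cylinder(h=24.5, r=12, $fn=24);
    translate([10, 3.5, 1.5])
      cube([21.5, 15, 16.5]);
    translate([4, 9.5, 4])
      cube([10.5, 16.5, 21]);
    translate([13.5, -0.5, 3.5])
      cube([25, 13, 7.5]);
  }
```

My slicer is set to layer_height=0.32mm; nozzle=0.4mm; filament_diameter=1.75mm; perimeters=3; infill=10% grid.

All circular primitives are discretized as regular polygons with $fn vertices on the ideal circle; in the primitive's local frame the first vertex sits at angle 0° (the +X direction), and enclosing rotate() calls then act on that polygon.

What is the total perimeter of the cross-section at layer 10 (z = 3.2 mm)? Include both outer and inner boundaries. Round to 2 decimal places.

At z = 3.2 mm: the r=12 cylinder gives a regular 24-gon of circumradius 12 (constant along its height) (perimeter = 2·24·12.000·sin(180°/24) = 75.18 mm); the cube at (10, 3.5) (footprint 21.5×15) is included at this height (perimeter 73.00 mm); the cube at (4, 9.5) is absent (z outside [4, 25]); the cube at (13.5, -0.5) is not intersected at this z (z outside [3.5, 11]); After the difference (first − rest): starting from the r=12 cylinder, the 21.5×15 cube at (10, 3.5) partially overlaps it — only the 2.38 mm² overlap (of its 322.50 mm²) is removed, clipping the outline — boundary = 76.27 mm; (whole slice rotated 10° about Z — lengths, areas and connectivity unchanged). Overall, the cross-section is a single solid region. Total boundary length (outer) = 76.27 mm.

76.27 mm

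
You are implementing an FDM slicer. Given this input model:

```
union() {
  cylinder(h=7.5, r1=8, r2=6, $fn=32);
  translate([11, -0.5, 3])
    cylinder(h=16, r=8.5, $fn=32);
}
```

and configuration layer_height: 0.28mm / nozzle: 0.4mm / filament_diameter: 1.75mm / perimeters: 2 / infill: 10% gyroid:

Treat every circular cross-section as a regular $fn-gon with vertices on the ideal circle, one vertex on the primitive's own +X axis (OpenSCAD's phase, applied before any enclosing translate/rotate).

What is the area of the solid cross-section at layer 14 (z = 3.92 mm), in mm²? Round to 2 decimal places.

At z = 3.92 mm: the cone contributes a regular 32-gon of circumradius 6.955 (interpolated between r1=8 and r2=6 at t=0.523) (area = (32/2)·6.955²·sin(360°/32) = 150.98 mm²); the r=8.5 cylinder at (11, -0.5) contributes a regular 32-gon of circumradius 8.5 (area = (32/2)·8.500²·sin(360°/32) = 225.52 mm²); Combining (union): the regions partially overlap — summed areas 376.50 mm² minus the doubly-counted overlap 32.34 mm² gives 344.16 mm² — area = 344.16 mm². Overall, the cross-section is a single solid region. Net area = 344.16 mm².

344.16 mm²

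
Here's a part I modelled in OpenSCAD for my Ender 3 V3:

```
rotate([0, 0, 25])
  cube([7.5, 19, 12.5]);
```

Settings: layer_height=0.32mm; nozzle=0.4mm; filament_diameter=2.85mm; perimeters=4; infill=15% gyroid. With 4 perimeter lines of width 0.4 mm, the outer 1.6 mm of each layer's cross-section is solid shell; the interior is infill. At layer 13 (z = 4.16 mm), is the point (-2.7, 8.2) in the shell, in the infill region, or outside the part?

shell

At z = 4.16 mm: the cube is present — its section is the full 7.5×19 rectangle; (rotated 25° about Z; rotation is an isometry so areas/perimeters/island counts are preserved). Overall, the cross-section is a single solid region. Undo the 25° rotation: the query point maps to (1.018, 8.573) in the un-rotated model frame. The nearest boundary edge runs (0.00, 19.00)→(0.00, 0.00); distance from the point to it = 1.02 mm. The point is inside the cross-section, 1.02 mm from the nearest boundary — within the 1.6 mm shell band (4 × 0.4).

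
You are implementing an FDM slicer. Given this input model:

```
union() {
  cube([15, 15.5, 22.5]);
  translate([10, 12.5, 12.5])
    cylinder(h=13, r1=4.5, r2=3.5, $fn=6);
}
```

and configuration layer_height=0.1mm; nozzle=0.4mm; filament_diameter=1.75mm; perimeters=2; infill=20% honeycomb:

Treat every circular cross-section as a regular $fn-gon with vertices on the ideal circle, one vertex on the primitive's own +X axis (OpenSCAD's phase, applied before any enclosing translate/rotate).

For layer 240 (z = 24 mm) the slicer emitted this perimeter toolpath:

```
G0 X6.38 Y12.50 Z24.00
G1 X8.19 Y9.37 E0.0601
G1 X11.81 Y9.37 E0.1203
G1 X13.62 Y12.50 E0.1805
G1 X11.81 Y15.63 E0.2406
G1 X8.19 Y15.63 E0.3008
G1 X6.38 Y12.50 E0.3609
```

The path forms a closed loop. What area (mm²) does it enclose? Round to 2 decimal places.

Apply the shoelace formula to the sequence of (X, Y) vertices; enclosed area = 33.99 mm².

33.99 mm²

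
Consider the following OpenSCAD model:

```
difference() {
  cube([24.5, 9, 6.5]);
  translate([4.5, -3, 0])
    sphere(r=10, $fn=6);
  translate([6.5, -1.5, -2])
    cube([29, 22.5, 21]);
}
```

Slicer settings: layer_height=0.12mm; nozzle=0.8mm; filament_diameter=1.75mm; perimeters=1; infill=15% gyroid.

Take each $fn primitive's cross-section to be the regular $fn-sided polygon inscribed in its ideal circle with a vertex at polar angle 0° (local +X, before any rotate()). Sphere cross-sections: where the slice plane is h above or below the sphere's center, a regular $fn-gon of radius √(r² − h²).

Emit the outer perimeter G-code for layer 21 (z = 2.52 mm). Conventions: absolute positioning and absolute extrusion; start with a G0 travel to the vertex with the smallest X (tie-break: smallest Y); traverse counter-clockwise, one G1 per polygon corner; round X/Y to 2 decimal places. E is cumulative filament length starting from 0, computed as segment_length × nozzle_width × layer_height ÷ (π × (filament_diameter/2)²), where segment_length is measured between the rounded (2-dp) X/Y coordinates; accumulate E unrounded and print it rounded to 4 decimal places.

At z = 2.52 mm: the cube is present — its section is the full 24.5×9 rectangle; the sphere at (4.5, -3): section is a regular 6-gon, circumradius = √(r²−h²) = √(10²−2.52²) = 9.677; the cube at (6.5, -1.5) is present — its section is the full 29×22.5 rectangle; Subtracting the remaining from the first: starting from the 24.5×9 cube, the r=10 sphere at (4.5, -3) partially overlaps it — only the 58.61 mm² overlap (of its 243.31 mm²) is removed, clipping the outline; the 29×22.5 cube at (6.5, -1.5) partially overlaps it — only the 138.37 mm² overlap (of its 652.50 mm²) is removed, clipping the outline — 1 connected region. The outline is a single polygon with 4 vertices. Extrusion per mm of travel: 0.8 × 0.12 / (π × 0.875²) = 0.039912. Accumulating E over each segment gives final E = 0.8078.

G0 X0.00 Y5.38 Z2.52
G1 X6.50 Y5.38 E0.2594
G1 X6.50 Y9.00 E0.4039
G1 X0.00 Y9.00 E0.6633
G1 X0.00 Y5.38 E0.8078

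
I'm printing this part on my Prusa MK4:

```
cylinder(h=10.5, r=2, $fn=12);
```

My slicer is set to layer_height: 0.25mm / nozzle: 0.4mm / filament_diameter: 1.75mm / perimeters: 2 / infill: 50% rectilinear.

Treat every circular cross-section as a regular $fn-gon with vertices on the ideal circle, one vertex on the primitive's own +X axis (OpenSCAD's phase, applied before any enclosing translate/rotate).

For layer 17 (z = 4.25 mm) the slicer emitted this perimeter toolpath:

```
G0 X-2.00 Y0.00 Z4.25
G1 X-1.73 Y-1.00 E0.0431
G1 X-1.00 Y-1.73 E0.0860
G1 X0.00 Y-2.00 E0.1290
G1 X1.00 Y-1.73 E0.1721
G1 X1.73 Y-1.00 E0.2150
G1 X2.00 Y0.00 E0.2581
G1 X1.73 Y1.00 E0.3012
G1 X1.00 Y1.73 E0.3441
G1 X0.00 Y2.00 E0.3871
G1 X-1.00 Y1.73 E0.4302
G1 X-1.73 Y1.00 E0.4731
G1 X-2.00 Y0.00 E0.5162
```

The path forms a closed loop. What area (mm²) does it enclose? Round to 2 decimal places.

Apply the shoelace formula to the sequence of (X, Y) vertices; enclosed area = 11.99 mm².

11.99 mm²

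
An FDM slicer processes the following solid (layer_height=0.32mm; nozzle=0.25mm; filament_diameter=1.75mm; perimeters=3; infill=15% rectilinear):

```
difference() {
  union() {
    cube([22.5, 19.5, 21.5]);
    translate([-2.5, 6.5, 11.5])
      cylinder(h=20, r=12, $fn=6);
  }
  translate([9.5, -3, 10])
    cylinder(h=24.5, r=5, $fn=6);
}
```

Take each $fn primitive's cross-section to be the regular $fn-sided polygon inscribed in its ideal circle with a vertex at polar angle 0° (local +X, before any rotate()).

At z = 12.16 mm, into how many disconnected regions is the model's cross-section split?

At z = 12.16 mm: the cube is present — its section is the full 22.5×19.5 rectangle; the r=12 cylinder at (-2.5, 6.5) gives a regular 6-gon of circumradius 12 (constant along its height); Merging all regions: the regions partially overlap (shared area 117.10 mm²), so overlapping operands fuse into one piece — 1 connected region; the r=5 cylinder at (9.5, -3) contributes a regular 6-gon of circumradius 5; After the difference (first − rest): starting from the result so far, the r=5 cylinder at (9.5, -3) partially overlaps it — only the 7.67 mm² overlap (of its 64.95 mm²) is removed, clipping the outline — 1 connected region. The result has 1 disconnected region.

1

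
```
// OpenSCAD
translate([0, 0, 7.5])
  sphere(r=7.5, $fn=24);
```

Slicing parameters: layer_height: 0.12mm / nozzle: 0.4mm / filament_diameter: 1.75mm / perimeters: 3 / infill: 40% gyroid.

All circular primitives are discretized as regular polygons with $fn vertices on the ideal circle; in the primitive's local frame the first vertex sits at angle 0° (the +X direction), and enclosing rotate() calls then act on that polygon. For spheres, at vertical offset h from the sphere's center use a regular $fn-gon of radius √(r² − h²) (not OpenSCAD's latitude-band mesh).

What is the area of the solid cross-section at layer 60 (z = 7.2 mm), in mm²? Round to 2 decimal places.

174.42 mm²

At z = 7.2 mm: the sphere: section is a regular 24-gon, circumradius = √(r²−h²) = √(7.5²−0.3²) = 7.494 (area = (24/2)·7.494²·sin(360°/24) = 174.42 mm²). Overall, the cross-section is a single solid region. Net area = 174.42 mm².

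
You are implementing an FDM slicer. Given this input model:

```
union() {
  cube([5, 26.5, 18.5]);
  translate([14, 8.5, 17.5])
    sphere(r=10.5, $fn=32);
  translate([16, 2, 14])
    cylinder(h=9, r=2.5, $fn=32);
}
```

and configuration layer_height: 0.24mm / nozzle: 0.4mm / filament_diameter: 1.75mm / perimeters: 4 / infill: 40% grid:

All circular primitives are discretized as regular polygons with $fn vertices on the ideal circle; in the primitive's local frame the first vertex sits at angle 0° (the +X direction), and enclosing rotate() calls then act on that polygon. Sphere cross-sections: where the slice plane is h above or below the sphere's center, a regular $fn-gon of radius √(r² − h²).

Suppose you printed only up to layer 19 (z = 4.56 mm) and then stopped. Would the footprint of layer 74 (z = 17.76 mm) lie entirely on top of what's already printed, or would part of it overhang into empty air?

part overhangs

Compare the two slices. At z = 4.56: the 5×26.5 cube contributes its full rectangle (area 132.50 mm²); the sphere at (14, 8.5) is absent (|z−center|=12.940 > r=10.5); the cylinder at (16, 2) is not intersected at this z (z outside [14, 23]); Combining (union): only the 5×26.5 cube is present, so the union is just that shape — area = 132.50 mm². At z = 17.76: the cube is present — its section is the full 5×26.5 rectangle (area 132.50 mm²); the r=10.5 sphere at (14, 8.5) slices to a regular 32-gon of circumradius 10.497 (√(r²−h²) with h=0.26 from center) (area = (32/2)·10.497²·sin(360°/32) = 343.93 mm²); the cylinder at (16, 2): section is a regular 32-gon, circumradius r=2.5 (area = (32/2)·2.500²·sin(360°/32) = 19.51 mm²); Merging all regions: the regions partially overlap — summed areas 495.94 mm² minus the doubly-counted overlap 30.06 mm² gives 465.88 mm² — area = 465.88 mm². Checking containment: at z = 17.76 the cross-section extends beyond the z = 4.56 cross-section by about 333.38 mm².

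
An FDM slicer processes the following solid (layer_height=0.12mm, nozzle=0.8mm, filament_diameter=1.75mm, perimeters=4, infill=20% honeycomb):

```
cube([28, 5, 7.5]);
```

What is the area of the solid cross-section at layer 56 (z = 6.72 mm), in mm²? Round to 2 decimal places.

140.00 mm²

At z = 6.72 mm: the cube (footprint 28×5) is included at this height (area 140.00 mm²). Overall, the cross-section is a single solid region. Net area = 140.00 mm².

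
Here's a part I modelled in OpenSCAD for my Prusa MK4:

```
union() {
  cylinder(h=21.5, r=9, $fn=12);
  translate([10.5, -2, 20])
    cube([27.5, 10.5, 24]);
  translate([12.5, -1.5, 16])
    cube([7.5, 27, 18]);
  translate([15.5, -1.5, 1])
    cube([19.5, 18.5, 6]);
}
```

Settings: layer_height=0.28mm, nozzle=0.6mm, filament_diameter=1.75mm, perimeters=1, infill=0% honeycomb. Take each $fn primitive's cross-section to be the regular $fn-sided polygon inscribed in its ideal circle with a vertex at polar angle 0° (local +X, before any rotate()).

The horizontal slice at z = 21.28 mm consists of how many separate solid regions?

2

At z = 21.28 mm: the r=9 cylinder gives a regular 12-gon of circumradius 9 (constant along its height); the cube at (10.5, -2) is present — its section is the full 27.5×10.5 rectangle; the cube at (12.5, -1.5) (footprint 7.5×27) is included at this height; the cube at (15.5, -1.5) is not intersected at this z (z outside [1, 7]); Combining (union): the regions partially overlap (shared area 75.00 mm²), so overlapping operands fuse into one piece — 2 connected regions. The result has 2 disconnected regions.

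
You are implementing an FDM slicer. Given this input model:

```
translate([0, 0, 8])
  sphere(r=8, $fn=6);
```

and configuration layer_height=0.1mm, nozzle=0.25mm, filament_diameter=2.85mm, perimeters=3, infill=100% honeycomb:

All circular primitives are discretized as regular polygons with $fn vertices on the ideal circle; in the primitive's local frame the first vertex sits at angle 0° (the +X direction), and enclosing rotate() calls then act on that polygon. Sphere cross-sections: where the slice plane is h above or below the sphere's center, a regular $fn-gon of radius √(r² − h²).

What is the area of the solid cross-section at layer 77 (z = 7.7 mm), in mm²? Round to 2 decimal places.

166.04 mm²

At z = 7.7 mm: the r=8 sphere slices to a regular 6-gon of circumradius 7.994 (√(r²−h²) with h=0.3 from center) (area = (6/2)·7.994²·sin(360°/6) = 166.04 mm²). Overall, the cross-section is a single solid region. Net area = 166.04 mm².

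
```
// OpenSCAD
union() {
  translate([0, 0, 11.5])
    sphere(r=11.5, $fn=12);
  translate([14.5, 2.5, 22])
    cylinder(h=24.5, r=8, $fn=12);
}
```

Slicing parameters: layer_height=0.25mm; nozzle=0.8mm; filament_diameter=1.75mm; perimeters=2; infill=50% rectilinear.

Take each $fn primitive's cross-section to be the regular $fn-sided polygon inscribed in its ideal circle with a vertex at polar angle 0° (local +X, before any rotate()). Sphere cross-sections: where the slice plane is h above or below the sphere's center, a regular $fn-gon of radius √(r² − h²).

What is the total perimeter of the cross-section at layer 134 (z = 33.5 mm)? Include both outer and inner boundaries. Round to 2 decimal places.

49.69 mm

At z = 33.5 mm: the sphere is absent (|z−center|=22.000 > r=11.5); the r=8 cylinder at (14.5, 2.5) contributes a regular 12-gon of circumradius 8 (perimeter = 2·12·8.000·sin(180°/12) = 49.69 mm); Taking the union: only the r=8 cylinder at (14.5, 2.5) is present, so the union is just that shape — boundary = 49.69 mm. Overall, the cross-section is a single solid region. Total boundary length (outer) = 49.69 mm.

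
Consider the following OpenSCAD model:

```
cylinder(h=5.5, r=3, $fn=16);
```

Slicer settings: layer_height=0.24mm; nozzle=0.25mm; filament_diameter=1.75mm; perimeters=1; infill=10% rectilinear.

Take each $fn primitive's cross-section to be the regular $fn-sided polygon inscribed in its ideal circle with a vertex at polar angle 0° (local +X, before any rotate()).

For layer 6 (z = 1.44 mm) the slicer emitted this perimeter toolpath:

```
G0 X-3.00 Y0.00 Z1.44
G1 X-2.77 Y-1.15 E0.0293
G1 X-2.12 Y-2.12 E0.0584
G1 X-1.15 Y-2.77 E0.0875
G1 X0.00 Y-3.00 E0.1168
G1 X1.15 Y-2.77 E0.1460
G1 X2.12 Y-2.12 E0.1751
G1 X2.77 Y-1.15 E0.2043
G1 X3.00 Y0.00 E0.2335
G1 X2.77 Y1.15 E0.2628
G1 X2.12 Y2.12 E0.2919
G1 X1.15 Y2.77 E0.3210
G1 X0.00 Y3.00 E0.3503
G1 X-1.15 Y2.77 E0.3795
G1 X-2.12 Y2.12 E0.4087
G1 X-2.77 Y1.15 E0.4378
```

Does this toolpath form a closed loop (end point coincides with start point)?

Start point (G0): (-3.00, 0.00). End point (last G1): the path does not return to the start — open.

no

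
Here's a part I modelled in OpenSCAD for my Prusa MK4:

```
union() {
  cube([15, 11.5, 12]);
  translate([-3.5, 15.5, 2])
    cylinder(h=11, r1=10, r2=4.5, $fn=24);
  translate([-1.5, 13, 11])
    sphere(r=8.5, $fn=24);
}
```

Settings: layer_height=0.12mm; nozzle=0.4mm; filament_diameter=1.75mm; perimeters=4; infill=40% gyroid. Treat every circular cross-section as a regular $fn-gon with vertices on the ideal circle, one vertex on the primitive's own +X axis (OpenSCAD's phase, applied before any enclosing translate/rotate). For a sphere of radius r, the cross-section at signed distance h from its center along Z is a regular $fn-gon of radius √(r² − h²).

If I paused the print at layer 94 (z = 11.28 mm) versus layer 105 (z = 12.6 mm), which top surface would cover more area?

Layer 94 (z = 11.28): the cube is present — its section is the full 15×11.5 rectangle (area 172.50 mm²); the cone at (-3.5, 15.5) (r1=10→r2=4.5) has section circumradius 5.360 here — a regular 24-gon (area = (24/2)·5.360²·sin(360°/24) = 89.23 mm²); the r=8.5 sphere at (-1.5, 13) slices to a regular 24-gon of circumradius 8.495 (√(r²−h²) with h=0.28 from center) (area = (24/2)·8.495²·sin(360°/24) = 224.15 mm²); Merging all regions: the regions partially overlap — summed areas 485.88 mm² minus the doubly-counted overlap 122.17 mm² gives 363.72 mm² — area = 363.72 mm². So its area = 363.72 mm². Layer 105 (z = 12.6): the cube is not intersected at this z (z outside [0, 12]); the cone at (-3.5, 15.5): at t=0.964 of its height the radius interpolates to r₁+(r₂−r₁)t = 4.700, giving a regular 24-gon of that circumradius (area = (24/2)·4.700²·sin(360°/24) = 68.61 mm²); the r=8.5 sphere at (-1.5, 13) slices to a regular 24-gon of circumradius 8.348 (√(r²−h²) with h=1.6 from center) (area = (24/2)·8.348²·sin(360°/24) = 216.45 mm²); Taking the union: the cone at (-3.5, 15.5) lies entirely inside the r=8.5 sphere at (-1.5, 13), so the union is just the r=8.5 sphere at (-1.5, 13) — area = 216.45 mm². So its area = 216.45 mm². Layer 94 is larger (363.72 vs 216.45 mm²).

layer 94 (z = 11.28 mm)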